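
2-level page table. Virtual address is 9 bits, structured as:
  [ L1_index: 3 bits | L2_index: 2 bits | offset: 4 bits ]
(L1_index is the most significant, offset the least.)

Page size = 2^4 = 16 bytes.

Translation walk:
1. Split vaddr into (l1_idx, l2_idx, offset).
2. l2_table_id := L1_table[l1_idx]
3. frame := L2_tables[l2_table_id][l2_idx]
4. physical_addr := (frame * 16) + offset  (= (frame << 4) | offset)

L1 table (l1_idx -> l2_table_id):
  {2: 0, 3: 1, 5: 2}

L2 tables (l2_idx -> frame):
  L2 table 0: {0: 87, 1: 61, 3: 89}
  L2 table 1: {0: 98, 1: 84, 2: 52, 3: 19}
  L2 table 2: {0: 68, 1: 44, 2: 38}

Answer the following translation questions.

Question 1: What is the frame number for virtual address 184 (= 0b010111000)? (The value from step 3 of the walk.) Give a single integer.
vaddr = 184: l1_idx=2, l2_idx=3
L1[2] = 0; L2[0][3] = 89

Answer: 89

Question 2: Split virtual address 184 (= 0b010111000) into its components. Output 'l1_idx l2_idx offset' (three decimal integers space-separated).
vaddr = 184 = 0b010111000
  top 3 bits -> l1_idx = 2
  next 2 bits -> l2_idx = 3
  bottom 4 bits -> offset = 8

Answer: 2 3 8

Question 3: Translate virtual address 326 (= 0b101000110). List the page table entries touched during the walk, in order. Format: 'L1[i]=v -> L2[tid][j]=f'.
Answer: L1[5]=2 -> L2[2][0]=68

Derivation:
vaddr = 326 = 0b101000110
Split: l1_idx=5, l2_idx=0, offset=6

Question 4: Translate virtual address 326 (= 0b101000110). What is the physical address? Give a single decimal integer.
Answer: 1094

Derivation:
vaddr = 326 = 0b101000110
Split: l1_idx=5, l2_idx=0, offset=6
L1[5] = 2
L2[2][0] = 68
paddr = 68 * 16 + 6 = 1094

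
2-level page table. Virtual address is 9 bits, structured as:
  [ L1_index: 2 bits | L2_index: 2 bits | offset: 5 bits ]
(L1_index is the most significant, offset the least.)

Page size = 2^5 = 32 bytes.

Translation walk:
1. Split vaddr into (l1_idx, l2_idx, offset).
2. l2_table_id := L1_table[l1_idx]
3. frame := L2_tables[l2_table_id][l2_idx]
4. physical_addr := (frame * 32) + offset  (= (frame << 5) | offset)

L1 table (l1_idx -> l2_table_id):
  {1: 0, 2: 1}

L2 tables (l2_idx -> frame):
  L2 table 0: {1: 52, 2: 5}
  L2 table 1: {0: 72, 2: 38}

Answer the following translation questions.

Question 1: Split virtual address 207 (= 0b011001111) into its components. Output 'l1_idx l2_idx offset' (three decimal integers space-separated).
vaddr = 207 = 0b011001111
  top 2 bits -> l1_idx = 1
  next 2 bits -> l2_idx = 2
  bottom 5 bits -> offset = 15

Answer: 1 2 15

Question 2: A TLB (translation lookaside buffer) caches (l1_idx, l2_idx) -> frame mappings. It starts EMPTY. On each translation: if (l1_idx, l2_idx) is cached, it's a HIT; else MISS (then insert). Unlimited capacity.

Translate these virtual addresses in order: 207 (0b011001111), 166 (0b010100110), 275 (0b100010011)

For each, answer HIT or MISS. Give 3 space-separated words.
vaddr=207: (1,2) not in TLB -> MISS, insert
vaddr=166: (1,1) not in TLB -> MISS, insert
vaddr=275: (2,0) not in TLB -> MISS, insert

Answer: MISS MISS MISS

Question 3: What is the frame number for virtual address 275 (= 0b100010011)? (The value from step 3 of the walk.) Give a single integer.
vaddr = 275: l1_idx=2, l2_idx=0
L1[2] = 1; L2[1][0] = 72

Answer: 72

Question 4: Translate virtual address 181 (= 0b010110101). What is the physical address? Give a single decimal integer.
Answer: 1685

Derivation:
vaddr = 181 = 0b010110101
Split: l1_idx=1, l2_idx=1, offset=21
L1[1] = 0
L2[0][1] = 52
paddr = 52 * 32 + 21 = 1685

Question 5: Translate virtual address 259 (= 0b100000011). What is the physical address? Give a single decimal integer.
vaddr = 259 = 0b100000011
Split: l1_idx=2, l2_idx=0, offset=3
L1[2] = 1
L2[1][0] = 72
paddr = 72 * 32 + 3 = 2307

Answer: 2307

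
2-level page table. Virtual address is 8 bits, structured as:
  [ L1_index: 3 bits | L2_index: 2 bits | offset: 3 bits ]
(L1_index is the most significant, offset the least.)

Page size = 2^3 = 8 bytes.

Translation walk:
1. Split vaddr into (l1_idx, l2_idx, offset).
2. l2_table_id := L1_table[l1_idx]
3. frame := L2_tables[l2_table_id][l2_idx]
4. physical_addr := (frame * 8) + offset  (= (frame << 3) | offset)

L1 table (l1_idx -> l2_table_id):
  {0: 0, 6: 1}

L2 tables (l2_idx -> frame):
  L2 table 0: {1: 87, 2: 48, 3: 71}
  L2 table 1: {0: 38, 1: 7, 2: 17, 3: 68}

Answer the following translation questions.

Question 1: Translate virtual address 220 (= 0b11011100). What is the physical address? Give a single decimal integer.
Answer: 548

Derivation:
vaddr = 220 = 0b11011100
Split: l1_idx=6, l2_idx=3, offset=4
L1[6] = 1
L2[1][3] = 68
paddr = 68 * 8 + 4 = 548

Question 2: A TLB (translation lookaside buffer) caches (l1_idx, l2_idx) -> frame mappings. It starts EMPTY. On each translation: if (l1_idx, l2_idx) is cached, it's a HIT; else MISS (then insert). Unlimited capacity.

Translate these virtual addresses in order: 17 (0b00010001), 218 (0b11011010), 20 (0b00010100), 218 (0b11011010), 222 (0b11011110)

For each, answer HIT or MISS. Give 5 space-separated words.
Answer: MISS MISS HIT HIT HIT

Derivation:
vaddr=17: (0,2) not in TLB -> MISS, insert
vaddr=218: (6,3) not in TLB -> MISS, insert
vaddr=20: (0,2) in TLB -> HIT
vaddr=218: (6,3) in TLB -> HIT
vaddr=222: (6,3) in TLB -> HIT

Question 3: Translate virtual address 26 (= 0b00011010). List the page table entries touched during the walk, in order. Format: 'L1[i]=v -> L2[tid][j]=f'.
Answer: L1[0]=0 -> L2[0][3]=71

Derivation:
vaddr = 26 = 0b00011010
Split: l1_idx=0, l2_idx=3, offset=2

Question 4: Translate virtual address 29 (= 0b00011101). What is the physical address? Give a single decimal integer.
vaddr = 29 = 0b00011101
Split: l1_idx=0, l2_idx=3, offset=5
L1[0] = 0
L2[0][3] = 71
paddr = 71 * 8 + 5 = 573

Answer: 573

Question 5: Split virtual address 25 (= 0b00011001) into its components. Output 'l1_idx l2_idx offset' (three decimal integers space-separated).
Answer: 0 3 1

Derivation:
vaddr = 25 = 0b00011001
  top 3 bits -> l1_idx = 0
  next 2 bits -> l2_idx = 3
  bottom 3 bits -> offset = 1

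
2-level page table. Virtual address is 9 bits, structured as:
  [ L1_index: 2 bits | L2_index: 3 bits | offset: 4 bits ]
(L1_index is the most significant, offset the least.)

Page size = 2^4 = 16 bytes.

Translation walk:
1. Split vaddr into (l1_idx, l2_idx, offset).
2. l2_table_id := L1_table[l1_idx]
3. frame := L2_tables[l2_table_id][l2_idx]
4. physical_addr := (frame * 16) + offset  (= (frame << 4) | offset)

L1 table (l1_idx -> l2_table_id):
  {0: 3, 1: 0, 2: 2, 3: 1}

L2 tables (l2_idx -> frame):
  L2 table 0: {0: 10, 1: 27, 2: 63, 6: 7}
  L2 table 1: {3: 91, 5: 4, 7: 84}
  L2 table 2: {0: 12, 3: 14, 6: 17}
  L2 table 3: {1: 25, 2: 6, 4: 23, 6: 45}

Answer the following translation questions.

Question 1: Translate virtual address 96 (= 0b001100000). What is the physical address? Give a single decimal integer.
Answer: 720

Derivation:
vaddr = 96 = 0b001100000
Split: l1_idx=0, l2_idx=6, offset=0
L1[0] = 3
L2[3][6] = 45
paddr = 45 * 16 + 0 = 720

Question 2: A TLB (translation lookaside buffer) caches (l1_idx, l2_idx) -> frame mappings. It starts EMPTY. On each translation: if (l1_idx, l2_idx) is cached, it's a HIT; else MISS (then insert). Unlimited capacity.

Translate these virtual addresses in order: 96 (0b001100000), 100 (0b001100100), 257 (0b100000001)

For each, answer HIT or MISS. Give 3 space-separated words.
vaddr=96: (0,6) not in TLB -> MISS, insert
vaddr=100: (0,6) in TLB -> HIT
vaddr=257: (2,0) not in TLB -> MISS, insert

Answer: MISS HIT MISS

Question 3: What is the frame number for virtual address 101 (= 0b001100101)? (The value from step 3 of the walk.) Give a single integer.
vaddr = 101: l1_idx=0, l2_idx=6
L1[0] = 3; L2[3][6] = 45

Answer: 45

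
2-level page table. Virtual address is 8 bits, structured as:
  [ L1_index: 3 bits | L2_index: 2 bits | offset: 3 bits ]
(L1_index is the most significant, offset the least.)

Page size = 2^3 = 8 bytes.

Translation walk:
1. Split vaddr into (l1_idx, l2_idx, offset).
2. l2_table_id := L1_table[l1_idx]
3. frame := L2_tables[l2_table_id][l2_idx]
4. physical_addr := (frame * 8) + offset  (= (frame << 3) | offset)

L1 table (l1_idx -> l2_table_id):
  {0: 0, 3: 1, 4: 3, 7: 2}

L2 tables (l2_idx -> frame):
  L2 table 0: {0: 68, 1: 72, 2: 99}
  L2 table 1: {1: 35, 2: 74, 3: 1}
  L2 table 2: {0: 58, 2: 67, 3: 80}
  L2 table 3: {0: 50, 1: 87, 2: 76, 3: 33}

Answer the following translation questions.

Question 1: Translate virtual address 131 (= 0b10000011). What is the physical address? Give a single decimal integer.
Answer: 403

Derivation:
vaddr = 131 = 0b10000011
Split: l1_idx=4, l2_idx=0, offset=3
L1[4] = 3
L2[3][0] = 50
paddr = 50 * 8 + 3 = 403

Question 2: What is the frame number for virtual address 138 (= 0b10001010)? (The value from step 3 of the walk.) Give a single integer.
vaddr = 138: l1_idx=4, l2_idx=1
L1[4] = 3; L2[3][1] = 87

Answer: 87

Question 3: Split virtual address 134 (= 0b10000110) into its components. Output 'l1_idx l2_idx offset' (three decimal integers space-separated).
vaddr = 134 = 0b10000110
  top 3 bits -> l1_idx = 4
  next 2 bits -> l2_idx = 0
  bottom 3 bits -> offset = 6

Answer: 4 0 6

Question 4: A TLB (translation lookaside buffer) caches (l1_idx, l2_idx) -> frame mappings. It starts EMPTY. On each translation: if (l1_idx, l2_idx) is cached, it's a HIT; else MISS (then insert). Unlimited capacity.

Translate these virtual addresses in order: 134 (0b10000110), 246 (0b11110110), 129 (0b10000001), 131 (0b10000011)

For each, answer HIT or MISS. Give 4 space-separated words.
Answer: MISS MISS HIT HIT

Derivation:
vaddr=134: (4,0) not in TLB -> MISS, insert
vaddr=246: (7,2) not in TLB -> MISS, insert
vaddr=129: (4,0) in TLB -> HIT
vaddr=131: (4,0) in TLB -> HIT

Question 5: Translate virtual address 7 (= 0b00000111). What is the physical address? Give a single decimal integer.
Answer: 551

Derivation:
vaddr = 7 = 0b00000111
Split: l1_idx=0, l2_idx=0, offset=7
L1[0] = 0
L2[0][0] = 68
paddr = 68 * 8 + 7 = 551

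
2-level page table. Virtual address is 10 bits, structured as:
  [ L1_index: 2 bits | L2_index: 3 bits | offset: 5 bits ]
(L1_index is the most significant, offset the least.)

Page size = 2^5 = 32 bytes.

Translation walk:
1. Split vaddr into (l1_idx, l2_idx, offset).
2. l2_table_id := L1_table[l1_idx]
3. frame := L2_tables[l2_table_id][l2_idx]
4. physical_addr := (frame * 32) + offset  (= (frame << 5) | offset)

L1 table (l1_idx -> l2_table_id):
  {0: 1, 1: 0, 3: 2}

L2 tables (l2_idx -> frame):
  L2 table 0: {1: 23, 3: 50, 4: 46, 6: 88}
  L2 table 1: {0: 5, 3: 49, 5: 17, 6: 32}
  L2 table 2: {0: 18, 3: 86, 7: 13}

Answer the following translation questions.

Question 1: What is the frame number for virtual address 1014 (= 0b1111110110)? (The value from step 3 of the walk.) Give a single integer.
Answer: 13

Derivation:
vaddr = 1014: l1_idx=3, l2_idx=7
L1[3] = 2; L2[2][7] = 13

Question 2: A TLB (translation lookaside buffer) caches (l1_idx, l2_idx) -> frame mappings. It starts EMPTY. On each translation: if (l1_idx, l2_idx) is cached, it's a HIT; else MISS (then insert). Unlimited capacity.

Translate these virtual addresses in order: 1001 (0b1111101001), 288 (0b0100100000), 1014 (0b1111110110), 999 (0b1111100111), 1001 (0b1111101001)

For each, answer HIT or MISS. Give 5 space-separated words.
Answer: MISS MISS HIT HIT HIT

Derivation:
vaddr=1001: (3,7) not in TLB -> MISS, insert
vaddr=288: (1,1) not in TLB -> MISS, insert
vaddr=1014: (3,7) in TLB -> HIT
vaddr=999: (3,7) in TLB -> HIT
vaddr=1001: (3,7) in TLB -> HIT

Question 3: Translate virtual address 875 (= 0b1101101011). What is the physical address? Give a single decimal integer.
vaddr = 875 = 0b1101101011
Split: l1_idx=3, l2_idx=3, offset=11
L1[3] = 2
L2[2][3] = 86
paddr = 86 * 32 + 11 = 2763

Answer: 2763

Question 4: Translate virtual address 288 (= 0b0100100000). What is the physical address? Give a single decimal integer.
Answer: 736

Derivation:
vaddr = 288 = 0b0100100000
Split: l1_idx=1, l2_idx=1, offset=0
L1[1] = 0
L2[0][1] = 23
paddr = 23 * 32 + 0 = 736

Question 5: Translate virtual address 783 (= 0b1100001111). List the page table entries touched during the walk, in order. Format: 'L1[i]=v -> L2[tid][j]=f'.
Answer: L1[3]=2 -> L2[2][0]=18

Derivation:
vaddr = 783 = 0b1100001111
Split: l1_idx=3, l2_idx=0, offset=15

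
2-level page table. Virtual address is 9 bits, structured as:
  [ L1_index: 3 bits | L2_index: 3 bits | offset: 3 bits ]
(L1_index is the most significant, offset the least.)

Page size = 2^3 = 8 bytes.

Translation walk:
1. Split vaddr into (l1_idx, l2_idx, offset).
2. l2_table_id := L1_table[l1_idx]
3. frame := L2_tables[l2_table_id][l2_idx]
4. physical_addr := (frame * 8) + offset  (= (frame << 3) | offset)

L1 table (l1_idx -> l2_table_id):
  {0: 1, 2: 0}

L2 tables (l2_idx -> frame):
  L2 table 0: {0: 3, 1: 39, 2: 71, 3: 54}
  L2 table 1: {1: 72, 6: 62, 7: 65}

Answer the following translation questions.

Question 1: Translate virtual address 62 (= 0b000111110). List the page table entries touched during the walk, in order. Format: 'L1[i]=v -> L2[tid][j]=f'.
vaddr = 62 = 0b000111110
Split: l1_idx=0, l2_idx=7, offset=6

Answer: L1[0]=1 -> L2[1][7]=65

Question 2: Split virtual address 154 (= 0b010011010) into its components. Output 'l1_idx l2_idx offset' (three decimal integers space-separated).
Answer: 2 3 2

Derivation:
vaddr = 154 = 0b010011010
  top 3 bits -> l1_idx = 2
  next 3 bits -> l2_idx = 3
  bottom 3 bits -> offset = 2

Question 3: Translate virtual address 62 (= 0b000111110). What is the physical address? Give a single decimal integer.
Answer: 526

Derivation:
vaddr = 62 = 0b000111110
Split: l1_idx=0, l2_idx=7, offset=6
L1[0] = 1
L2[1][7] = 65
paddr = 65 * 8 + 6 = 526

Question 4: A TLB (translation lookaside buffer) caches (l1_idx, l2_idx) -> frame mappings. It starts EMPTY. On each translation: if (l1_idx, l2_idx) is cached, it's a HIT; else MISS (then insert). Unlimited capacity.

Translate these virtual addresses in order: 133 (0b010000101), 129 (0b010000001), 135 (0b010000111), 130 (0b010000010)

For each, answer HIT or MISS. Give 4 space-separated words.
Answer: MISS HIT HIT HIT

Derivation:
vaddr=133: (2,0) not in TLB -> MISS, insert
vaddr=129: (2,0) in TLB -> HIT
vaddr=135: (2,0) in TLB -> HIT
vaddr=130: (2,0) in TLB -> HIT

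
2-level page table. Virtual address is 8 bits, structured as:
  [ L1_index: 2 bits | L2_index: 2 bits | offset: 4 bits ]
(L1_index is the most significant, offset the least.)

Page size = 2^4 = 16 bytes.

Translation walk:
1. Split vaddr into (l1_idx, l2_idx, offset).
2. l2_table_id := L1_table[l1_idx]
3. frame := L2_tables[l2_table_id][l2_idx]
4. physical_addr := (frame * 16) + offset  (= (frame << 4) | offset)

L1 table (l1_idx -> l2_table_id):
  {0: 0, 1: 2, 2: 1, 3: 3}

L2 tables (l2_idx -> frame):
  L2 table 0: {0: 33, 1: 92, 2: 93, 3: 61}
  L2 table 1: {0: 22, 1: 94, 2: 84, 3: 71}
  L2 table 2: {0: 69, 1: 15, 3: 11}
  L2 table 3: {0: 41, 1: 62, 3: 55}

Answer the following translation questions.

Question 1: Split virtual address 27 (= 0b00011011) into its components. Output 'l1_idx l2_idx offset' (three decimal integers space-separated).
Answer: 0 1 11

Derivation:
vaddr = 27 = 0b00011011
  top 2 bits -> l1_idx = 0
  next 2 bits -> l2_idx = 1
  bottom 4 bits -> offset = 11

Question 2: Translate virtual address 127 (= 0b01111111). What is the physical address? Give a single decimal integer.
Answer: 191

Derivation:
vaddr = 127 = 0b01111111
Split: l1_idx=1, l2_idx=3, offset=15
L1[1] = 2
L2[2][3] = 11
paddr = 11 * 16 + 15 = 191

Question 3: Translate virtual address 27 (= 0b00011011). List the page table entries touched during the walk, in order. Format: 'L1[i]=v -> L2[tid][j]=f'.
Answer: L1[0]=0 -> L2[0][1]=92

Derivation:
vaddr = 27 = 0b00011011
Split: l1_idx=0, l2_idx=1, offset=11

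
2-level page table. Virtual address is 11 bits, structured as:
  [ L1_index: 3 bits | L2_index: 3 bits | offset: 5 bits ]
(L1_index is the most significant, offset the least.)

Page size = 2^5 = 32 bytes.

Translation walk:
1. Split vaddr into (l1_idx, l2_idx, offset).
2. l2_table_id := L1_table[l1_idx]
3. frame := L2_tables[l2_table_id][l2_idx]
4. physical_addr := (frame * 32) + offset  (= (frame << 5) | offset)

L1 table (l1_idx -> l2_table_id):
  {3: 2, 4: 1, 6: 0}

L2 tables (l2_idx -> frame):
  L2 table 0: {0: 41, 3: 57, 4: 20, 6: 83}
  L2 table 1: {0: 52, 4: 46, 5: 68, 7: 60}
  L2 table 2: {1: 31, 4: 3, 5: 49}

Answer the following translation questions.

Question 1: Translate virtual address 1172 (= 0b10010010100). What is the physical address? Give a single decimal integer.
vaddr = 1172 = 0b10010010100
Split: l1_idx=4, l2_idx=4, offset=20
L1[4] = 1
L2[1][4] = 46
paddr = 46 * 32 + 20 = 1492

Answer: 1492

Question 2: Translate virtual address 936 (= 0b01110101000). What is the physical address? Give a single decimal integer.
Answer: 1576

Derivation:
vaddr = 936 = 0b01110101000
Split: l1_idx=3, l2_idx=5, offset=8
L1[3] = 2
L2[2][5] = 49
paddr = 49 * 32 + 8 = 1576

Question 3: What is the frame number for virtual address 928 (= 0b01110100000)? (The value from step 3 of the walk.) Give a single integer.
Answer: 49

Derivation:
vaddr = 928: l1_idx=3, l2_idx=5
L1[3] = 2; L2[2][5] = 49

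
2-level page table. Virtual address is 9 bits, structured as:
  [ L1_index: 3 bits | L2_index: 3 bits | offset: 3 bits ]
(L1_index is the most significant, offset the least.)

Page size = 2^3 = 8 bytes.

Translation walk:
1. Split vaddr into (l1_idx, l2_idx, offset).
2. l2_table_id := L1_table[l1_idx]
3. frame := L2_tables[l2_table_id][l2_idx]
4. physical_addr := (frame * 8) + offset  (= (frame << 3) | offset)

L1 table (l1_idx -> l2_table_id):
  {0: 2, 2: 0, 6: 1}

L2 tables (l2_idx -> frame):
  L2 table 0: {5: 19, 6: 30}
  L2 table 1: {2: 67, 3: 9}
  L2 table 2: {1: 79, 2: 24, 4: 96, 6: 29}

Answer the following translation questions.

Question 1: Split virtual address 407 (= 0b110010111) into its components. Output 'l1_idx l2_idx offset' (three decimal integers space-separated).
Answer: 6 2 7

Derivation:
vaddr = 407 = 0b110010111
  top 3 bits -> l1_idx = 6
  next 3 bits -> l2_idx = 2
  bottom 3 bits -> offset = 7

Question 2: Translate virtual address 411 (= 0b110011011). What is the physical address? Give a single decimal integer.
Answer: 75

Derivation:
vaddr = 411 = 0b110011011
Split: l1_idx=6, l2_idx=3, offset=3
L1[6] = 1
L2[1][3] = 9
paddr = 9 * 8 + 3 = 75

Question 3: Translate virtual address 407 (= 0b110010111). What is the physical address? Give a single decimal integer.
vaddr = 407 = 0b110010111
Split: l1_idx=6, l2_idx=2, offset=7
L1[6] = 1
L2[1][2] = 67
paddr = 67 * 8 + 7 = 543

Answer: 543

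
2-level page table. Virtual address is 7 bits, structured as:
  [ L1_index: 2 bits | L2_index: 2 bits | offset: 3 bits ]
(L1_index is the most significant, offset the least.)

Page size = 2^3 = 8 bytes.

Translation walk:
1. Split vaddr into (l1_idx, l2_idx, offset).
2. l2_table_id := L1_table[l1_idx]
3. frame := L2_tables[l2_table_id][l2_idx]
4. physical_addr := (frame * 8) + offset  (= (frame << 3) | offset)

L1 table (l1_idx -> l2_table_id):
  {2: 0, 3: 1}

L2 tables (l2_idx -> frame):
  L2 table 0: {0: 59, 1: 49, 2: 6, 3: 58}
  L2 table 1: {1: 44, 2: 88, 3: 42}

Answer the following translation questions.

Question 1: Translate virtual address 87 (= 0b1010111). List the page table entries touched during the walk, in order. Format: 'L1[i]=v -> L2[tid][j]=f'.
Answer: L1[2]=0 -> L2[0][2]=6

Derivation:
vaddr = 87 = 0b1010111
Split: l1_idx=2, l2_idx=2, offset=7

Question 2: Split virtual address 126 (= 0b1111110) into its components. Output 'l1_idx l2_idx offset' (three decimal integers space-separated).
vaddr = 126 = 0b1111110
  top 2 bits -> l1_idx = 3
  next 2 bits -> l2_idx = 3
  bottom 3 bits -> offset = 6

Answer: 3 3 6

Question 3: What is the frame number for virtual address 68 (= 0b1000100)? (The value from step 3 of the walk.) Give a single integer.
vaddr = 68: l1_idx=2, l2_idx=0
L1[2] = 0; L2[0][0] = 59

Answer: 59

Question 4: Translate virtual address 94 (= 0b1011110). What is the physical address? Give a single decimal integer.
Answer: 470

Derivation:
vaddr = 94 = 0b1011110
Split: l1_idx=2, l2_idx=3, offset=6
L1[2] = 0
L2[0][3] = 58
paddr = 58 * 8 + 6 = 470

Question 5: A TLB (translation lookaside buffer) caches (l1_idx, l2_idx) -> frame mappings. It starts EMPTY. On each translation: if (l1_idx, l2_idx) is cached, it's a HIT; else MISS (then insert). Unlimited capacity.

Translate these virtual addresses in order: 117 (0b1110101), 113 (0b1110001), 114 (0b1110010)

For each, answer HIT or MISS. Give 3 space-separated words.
Answer: MISS HIT HIT

Derivation:
vaddr=117: (3,2) not in TLB -> MISS, insert
vaddr=113: (3,2) in TLB -> HIT
vaddr=114: (3,2) in TLB -> HIT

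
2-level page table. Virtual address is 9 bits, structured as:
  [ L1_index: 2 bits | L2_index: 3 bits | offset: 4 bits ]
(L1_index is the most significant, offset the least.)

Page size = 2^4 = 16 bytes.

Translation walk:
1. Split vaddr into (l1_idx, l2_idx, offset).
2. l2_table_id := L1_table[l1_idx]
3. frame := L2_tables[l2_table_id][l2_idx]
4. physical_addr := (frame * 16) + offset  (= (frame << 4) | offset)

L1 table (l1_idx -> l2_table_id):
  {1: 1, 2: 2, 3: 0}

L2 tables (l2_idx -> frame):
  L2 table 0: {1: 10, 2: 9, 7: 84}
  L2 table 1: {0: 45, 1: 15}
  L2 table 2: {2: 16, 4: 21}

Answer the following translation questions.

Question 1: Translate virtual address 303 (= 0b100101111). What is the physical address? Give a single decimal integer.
Answer: 271

Derivation:
vaddr = 303 = 0b100101111
Split: l1_idx=2, l2_idx=2, offset=15
L1[2] = 2
L2[2][2] = 16
paddr = 16 * 16 + 15 = 271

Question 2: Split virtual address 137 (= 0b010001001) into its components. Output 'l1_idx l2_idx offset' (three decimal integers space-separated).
Answer: 1 0 9

Derivation:
vaddr = 137 = 0b010001001
  top 2 bits -> l1_idx = 1
  next 3 bits -> l2_idx = 0
  bottom 4 bits -> offset = 9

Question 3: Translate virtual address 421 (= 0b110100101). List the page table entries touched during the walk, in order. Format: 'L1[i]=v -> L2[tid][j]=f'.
vaddr = 421 = 0b110100101
Split: l1_idx=3, l2_idx=2, offset=5

Answer: L1[3]=0 -> L2[0][2]=9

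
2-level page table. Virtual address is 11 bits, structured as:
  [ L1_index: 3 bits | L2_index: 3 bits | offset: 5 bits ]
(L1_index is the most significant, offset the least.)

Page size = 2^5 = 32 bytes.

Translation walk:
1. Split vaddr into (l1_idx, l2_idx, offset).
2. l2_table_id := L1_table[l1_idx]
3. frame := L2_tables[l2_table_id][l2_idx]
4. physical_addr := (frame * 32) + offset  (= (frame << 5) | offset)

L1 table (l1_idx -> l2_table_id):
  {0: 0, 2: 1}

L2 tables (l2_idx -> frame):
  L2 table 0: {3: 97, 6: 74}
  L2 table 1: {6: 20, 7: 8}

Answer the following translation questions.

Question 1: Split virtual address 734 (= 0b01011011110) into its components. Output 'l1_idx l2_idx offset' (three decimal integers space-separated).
Answer: 2 6 30

Derivation:
vaddr = 734 = 0b01011011110
  top 3 bits -> l1_idx = 2
  next 3 bits -> l2_idx = 6
  bottom 5 bits -> offset = 30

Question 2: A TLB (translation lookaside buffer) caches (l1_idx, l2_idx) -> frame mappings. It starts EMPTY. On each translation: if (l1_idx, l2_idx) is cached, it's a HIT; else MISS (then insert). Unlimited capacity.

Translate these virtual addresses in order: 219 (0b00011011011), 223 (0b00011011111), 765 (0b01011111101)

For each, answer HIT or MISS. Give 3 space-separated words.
Answer: MISS HIT MISS

Derivation:
vaddr=219: (0,6) not in TLB -> MISS, insert
vaddr=223: (0,6) in TLB -> HIT
vaddr=765: (2,7) not in TLB -> MISS, insert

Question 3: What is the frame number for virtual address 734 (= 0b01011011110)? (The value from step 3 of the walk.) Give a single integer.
Answer: 20

Derivation:
vaddr = 734: l1_idx=2, l2_idx=6
L1[2] = 1; L2[1][6] = 20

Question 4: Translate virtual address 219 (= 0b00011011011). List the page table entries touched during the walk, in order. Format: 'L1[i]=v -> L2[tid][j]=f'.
Answer: L1[0]=0 -> L2[0][6]=74

Derivation:
vaddr = 219 = 0b00011011011
Split: l1_idx=0, l2_idx=6, offset=27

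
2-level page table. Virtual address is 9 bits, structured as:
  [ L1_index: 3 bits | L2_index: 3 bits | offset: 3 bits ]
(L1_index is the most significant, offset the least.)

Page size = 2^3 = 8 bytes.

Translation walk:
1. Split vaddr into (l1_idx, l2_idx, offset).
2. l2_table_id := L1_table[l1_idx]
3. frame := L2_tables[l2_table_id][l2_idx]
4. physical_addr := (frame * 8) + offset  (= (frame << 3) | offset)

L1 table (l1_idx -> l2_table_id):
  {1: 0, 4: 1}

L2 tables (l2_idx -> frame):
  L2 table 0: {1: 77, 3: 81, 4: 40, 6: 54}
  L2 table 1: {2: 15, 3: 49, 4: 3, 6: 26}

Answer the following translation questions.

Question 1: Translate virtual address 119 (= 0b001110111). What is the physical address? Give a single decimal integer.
vaddr = 119 = 0b001110111
Split: l1_idx=1, l2_idx=6, offset=7
L1[1] = 0
L2[0][6] = 54
paddr = 54 * 8 + 7 = 439

Answer: 439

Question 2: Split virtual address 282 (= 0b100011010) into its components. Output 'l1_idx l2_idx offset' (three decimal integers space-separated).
Answer: 4 3 2

Derivation:
vaddr = 282 = 0b100011010
  top 3 bits -> l1_idx = 4
  next 3 bits -> l2_idx = 3
  bottom 3 bits -> offset = 2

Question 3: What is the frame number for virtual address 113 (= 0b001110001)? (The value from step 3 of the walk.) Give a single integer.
vaddr = 113: l1_idx=1, l2_idx=6
L1[1] = 0; L2[0][6] = 54

Answer: 54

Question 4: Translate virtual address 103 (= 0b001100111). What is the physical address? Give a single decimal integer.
vaddr = 103 = 0b001100111
Split: l1_idx=1, l2_idx=4, offset=7
L1[1] = 0
L2[0][4] = 40
paddr = 40 * 8 + 7 = 327

Answer: 327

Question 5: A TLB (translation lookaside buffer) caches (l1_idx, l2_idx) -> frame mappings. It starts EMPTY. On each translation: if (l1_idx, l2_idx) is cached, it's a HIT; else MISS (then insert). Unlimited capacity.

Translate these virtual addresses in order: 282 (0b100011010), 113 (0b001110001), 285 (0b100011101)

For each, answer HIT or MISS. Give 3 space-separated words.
Answer: MISS MISS HIT

Derivation:
vaddr=282: (4,3) not in TLB -> MISS, insert
vaddr=113: (1,6) not in TLB -> MISS, insert
vaddr=285: (4,3) in TLB -> HIT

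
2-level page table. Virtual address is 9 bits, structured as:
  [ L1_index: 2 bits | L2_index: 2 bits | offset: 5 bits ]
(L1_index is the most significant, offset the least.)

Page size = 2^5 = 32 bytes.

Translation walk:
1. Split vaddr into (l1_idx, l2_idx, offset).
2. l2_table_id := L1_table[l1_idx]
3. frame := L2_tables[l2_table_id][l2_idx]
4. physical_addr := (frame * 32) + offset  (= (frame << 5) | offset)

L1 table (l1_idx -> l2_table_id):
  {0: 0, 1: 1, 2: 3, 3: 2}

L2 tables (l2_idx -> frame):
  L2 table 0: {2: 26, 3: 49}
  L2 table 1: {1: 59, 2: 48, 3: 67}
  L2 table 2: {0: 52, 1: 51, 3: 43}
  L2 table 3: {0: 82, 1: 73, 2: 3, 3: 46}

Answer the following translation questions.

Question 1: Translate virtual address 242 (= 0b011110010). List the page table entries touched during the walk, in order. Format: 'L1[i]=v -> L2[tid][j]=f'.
vaddr = 242 = 0b011110010
Split: l1_idx=1, l2_idx=3, offset=18

Answer: L1[1]=1 -> L2[1][3]=67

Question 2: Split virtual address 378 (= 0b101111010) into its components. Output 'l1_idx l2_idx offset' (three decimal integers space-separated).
vaddr = 378 = 0b101111010
  top 2 bits -> l1_idx = 2
  next 2 bits -> l2_idx = 3
  bottom 5 bits -> offset = 26

Answer: 2 3 26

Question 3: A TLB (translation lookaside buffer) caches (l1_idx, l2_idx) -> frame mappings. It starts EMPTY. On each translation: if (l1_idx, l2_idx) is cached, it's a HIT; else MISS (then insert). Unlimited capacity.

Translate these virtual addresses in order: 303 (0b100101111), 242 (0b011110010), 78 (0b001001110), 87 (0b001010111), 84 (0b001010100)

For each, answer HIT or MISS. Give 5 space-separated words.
vaddr=303: (2,1) not in TLB -> MISS, insert
vaddr=242: (1,3) not in TLB -> MISS, insert
vaddr=78: (0,2) not in TLB -> MISS, insert
vaddr=87: (0,2) in TLB -> HIT
vaddr=84: (0,2) in TLB -> HIT

Answer: MISS MISS MISS HIT HIT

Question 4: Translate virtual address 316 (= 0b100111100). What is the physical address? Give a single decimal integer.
vaddr = 316 = 0b100111100
Split: l1_idx=2, l2_idx=1, offset=28
L1[2] = 3
L2[3][1] = 73
paddr = 73 * 32 + 28 = 2364

Answer: 2364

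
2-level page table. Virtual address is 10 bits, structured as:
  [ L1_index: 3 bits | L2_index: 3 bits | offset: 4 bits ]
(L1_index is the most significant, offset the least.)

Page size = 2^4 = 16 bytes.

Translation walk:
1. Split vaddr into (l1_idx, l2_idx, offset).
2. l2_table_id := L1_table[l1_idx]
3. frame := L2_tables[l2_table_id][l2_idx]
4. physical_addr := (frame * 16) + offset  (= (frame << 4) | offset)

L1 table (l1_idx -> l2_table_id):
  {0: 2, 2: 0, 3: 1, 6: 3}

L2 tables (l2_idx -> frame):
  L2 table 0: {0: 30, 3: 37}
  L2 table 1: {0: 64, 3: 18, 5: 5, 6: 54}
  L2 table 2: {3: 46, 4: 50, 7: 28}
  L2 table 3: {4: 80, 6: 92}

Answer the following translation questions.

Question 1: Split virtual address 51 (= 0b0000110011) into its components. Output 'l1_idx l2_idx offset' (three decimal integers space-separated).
Answer: 0 3 3

Derivation:
vaddr = 51 = 0b0000110011
  top 3 bits -> l1_idx = 0
  next 3 bits -> l2_idx = 3
  bottom 4 bits -> offset = 3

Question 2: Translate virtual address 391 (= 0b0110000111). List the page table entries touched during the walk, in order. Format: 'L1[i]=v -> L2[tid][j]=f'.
vaddr = 391 = 0b0110000111
Split: l1_idx=3, l2_idx=0, offset=7

Answer: L1[3]=1 -> L2[1][0]=64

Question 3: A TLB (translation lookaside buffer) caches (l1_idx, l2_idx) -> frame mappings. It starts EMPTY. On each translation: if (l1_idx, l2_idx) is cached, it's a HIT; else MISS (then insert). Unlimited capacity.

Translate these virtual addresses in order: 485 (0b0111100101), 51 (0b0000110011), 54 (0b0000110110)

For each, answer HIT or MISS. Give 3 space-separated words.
vaddr=485: (3,6) not in TLB -> MISS, insert
vaddr=51: (0,3) not in TLB -> MISS, insert
vaddr=54: (0,3) in TLB -> HIT

Answer: MISS MISS HIT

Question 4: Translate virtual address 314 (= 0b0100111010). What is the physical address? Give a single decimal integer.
vaddr = 314 = 0b0100111010
Split: l1_idx=2, l2_idx=3, offset=10
L1[2] = 0
L2[0][3] = 37
paddr = 37 * 16 + 10 = 602

Answer: 602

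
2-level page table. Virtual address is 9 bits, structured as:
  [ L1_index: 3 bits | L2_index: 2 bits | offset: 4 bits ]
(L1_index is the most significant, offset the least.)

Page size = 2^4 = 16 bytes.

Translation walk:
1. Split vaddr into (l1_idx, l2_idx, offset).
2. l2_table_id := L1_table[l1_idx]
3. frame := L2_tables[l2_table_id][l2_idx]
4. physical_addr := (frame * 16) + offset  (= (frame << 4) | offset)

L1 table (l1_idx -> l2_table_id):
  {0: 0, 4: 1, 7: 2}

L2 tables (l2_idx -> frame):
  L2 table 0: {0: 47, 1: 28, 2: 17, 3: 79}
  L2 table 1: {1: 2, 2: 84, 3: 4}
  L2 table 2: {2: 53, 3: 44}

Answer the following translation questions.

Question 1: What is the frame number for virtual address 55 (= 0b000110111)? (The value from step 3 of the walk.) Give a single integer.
vaddr = 55: l1_idx=0, l2_idx=3
L1[0] = 0; L2[0][3] = 79

Answer: 79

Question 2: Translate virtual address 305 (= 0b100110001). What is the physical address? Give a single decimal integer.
Answer: 65

Derivation:
vaddr = 305 = 0b100110001
Split: l1_idx=4, l2_idx=3, offset=1
L1[4] = 1
L2[1][3] = 4
paddr = 4 * 16 + 1 = 65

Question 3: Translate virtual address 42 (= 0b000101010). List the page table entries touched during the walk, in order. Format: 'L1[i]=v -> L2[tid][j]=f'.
vaddr = 42 = 0b000101010
Split: l1_idx=0, l2_idx=2, offset=10

Answer: L1[0]=0 -> L2[0][2]=17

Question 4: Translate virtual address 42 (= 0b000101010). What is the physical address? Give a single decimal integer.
vaddr = 42 = 0b000101010
Split: l1_idx=0, l2_idx=2, offset=10
L1[0] = 0
L2[0][2] = 17
paddr = 17 * 16 + 10 = 282

Answer: 282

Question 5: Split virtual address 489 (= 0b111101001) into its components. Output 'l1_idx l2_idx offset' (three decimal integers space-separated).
Answer: 7 2 9

Derivation:
vaddr = 489 = 0b111101001
  top 3 bits -> l1_idx = 7
  next 2 bits -> l2_idx = 2
  bottom 4 bits -> offset = 9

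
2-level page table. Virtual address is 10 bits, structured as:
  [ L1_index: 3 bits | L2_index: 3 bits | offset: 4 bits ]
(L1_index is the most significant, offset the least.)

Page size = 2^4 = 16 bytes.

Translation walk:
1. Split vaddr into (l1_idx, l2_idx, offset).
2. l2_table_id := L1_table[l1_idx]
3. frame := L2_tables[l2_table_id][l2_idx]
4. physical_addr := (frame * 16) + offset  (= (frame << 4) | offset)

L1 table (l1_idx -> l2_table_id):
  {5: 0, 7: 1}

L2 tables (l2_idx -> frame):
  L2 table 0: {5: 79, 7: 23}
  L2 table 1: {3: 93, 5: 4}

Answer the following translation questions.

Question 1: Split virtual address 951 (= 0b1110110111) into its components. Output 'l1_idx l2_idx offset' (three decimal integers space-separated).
vaddr = 951 = 0b1110110111
  top 3 bits -> l1_idx = 7
  next 3 bits -> l2_idx = 3
  bottom 4 bits -> offset = 7

Answer: 7 3 7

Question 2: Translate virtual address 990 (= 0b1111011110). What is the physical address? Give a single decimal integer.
Answer: 78

Derivation:
vaddr = 990 = 0b1111011110
Split: l1_idx=7, l2_idx=5, offset=14
L1[7] = 1
L2[1][5] = 4
paddr = 4 * 16 + 14 = 78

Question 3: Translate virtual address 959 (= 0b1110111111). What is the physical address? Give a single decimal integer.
vaddr = 959 = 0b1110111111
Split: l1_idx=7, l2_idx=3, offset=15
L1[7] = 1
L2[1][3] = 93
paddr = 93 * 16 + 15 = 1503

Answer: 1503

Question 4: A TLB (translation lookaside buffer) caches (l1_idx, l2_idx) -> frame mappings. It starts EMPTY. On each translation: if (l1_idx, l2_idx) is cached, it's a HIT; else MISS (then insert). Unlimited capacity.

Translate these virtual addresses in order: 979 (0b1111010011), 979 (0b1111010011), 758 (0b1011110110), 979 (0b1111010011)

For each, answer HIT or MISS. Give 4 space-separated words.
Answer: MISS HIT MISS HIT

Derivation:
vaddr=979: (7,5) not in TLB -> MISS, insert
vaddr=979: (7,5) in TLB -> HIT
vaddr=758: (5,7) not in TLB -> MISS, insert
vaddr=979: (7,5) in TLB -> HIT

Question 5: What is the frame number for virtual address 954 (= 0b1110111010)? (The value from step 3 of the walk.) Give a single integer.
vaddr = 954: l1_idx=7, l2_idx=3
L1[7] = 1; L2[1][3] = 93

Answer: 93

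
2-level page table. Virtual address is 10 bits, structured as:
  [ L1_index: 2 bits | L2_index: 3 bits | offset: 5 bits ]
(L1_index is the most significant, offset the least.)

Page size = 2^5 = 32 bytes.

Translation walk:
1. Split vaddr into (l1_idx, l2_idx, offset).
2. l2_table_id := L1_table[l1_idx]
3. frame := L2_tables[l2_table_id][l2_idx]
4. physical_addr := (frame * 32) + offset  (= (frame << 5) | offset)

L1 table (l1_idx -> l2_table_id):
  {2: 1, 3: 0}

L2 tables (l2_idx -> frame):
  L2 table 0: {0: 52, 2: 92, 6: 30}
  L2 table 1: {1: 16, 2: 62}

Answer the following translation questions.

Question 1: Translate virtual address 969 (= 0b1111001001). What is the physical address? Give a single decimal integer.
Answer: 969

Derivation:
vaddr = 969 = 0b1111001001
Split: l1_idx=3, l2_idx=6, offset=9
L1[3] = 0
L2[0][6] = 30
paddr = 30 * 32 + 9 = 969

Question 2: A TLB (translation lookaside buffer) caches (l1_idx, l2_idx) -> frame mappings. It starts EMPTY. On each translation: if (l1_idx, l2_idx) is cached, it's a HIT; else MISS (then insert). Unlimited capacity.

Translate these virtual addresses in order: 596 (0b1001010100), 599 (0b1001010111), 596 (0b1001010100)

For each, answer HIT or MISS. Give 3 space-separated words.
Answer: MISS HIT HIT

Derivation:
vaddr=596: (2,2) not in TLB -> MISS, insert
vaddr=599: (2,2) in TLB -> HIT
vaddr=596: (2,2) in TLB -> HIT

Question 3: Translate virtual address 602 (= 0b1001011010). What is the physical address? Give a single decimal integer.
vaddr = 602 = 0b1001011010
Split: l1_idx=2, l2_idx=2, offset=26
L1[2] = 1
L2[1][2] = 62
paddr = 62 * 32 + 26 = 2010

Answer: 2010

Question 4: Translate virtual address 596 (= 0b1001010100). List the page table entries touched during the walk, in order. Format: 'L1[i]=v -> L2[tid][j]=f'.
Answer: L1[2]=1 -> L2[1][2]=62

Derivation:
vaddr = 596 = 0b1001010100
Split: l1_idx=2, l2_idx=2, offset=20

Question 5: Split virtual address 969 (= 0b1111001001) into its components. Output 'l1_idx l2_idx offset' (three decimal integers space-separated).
vaddr = 969 = 0b1111001001
  top 2 bits -> l1_idx = 3
  next 3 bits -> l2_idx = 6
  bottom 5 bits -> offset = 9

Answer: 3 6 9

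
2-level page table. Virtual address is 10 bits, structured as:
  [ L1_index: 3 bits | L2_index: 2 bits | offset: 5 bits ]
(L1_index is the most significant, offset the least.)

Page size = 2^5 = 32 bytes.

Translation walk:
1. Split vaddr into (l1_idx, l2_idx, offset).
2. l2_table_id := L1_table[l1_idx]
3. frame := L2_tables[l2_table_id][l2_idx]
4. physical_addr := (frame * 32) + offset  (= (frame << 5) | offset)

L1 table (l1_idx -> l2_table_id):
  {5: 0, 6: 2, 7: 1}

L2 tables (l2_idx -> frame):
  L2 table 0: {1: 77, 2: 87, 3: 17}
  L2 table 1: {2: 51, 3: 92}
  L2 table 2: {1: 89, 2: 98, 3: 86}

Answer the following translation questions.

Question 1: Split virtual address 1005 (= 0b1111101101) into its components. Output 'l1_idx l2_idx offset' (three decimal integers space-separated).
Answer: 7 3 13

Derivation:
vaddr = 1005 = 0b1111101101
  top 3 bits -> l1_idx = 7
  next 2 bits -> l2_idx = 3
  bottom 5 bits -> offset = 13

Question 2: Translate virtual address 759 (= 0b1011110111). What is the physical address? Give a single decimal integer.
vaddr = 759 = 0b1011110111
Split: l1_idx=5, l2_idx=3, offset=23
L1[5] = 0
L2[0][3] = 17
paddr = 17 * 32 + 23 = 567

Answer: 567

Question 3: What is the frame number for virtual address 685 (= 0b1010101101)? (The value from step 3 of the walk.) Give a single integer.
Answer: 77

Derivation:
vaddr = 685: l1_idx=5, l2_idx=1
L1[5] = 0; L2[0][1] = 77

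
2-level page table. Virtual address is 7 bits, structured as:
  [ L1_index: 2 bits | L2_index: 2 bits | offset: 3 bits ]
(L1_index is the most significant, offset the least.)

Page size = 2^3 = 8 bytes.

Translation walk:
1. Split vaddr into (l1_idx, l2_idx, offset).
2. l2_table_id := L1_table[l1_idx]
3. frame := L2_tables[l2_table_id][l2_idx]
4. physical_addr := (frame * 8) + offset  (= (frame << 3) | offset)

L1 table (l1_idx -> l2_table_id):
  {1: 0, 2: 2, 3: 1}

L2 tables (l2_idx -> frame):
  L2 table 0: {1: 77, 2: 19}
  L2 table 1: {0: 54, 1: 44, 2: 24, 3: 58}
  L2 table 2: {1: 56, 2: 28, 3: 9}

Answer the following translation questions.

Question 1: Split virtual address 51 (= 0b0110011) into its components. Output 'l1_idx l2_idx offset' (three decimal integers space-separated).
vaddr = 51 = 0b0110011
  top 2 bits -> l1_idx = 1
  next 2 bits -> l2_idx = 2
  bottom 3 bits -> offset = 3

Answer: 1 2 3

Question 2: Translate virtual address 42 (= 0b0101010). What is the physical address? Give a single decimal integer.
vaddr = 42 = 0b0101010
Split: l1_idx=1, l2_idx=1, offset=2
L1[1] = 0
L2[0][1] = 77
paddr = 77 * 8 + 2 = 618

Answer: 618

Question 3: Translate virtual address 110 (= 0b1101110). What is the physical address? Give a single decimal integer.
vaddr = 110 = 0b1101110
Split: l1_idx=3, l2_idx=1, offset=6
L1[3] = 1
L2[1][1] = 44
paddr = 44 * 8 + 6 = 358

Answer: 358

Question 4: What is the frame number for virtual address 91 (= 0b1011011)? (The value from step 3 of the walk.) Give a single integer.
Answer: 9

Derivation:
vaddr = 91: l1_idx=2, l2_idx=3
L1[2] = 2; L2[2][3] = 9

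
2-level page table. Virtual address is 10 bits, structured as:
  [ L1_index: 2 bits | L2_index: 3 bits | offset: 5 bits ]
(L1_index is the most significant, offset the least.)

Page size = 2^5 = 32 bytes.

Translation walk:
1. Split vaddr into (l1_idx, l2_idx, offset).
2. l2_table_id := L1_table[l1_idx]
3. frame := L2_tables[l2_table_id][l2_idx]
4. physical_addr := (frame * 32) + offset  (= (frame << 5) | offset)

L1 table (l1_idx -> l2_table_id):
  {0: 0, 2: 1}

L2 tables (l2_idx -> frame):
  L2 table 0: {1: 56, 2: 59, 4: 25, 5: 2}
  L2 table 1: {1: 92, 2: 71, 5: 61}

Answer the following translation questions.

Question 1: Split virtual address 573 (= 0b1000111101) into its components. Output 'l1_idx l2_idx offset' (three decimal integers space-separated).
vaddr = 573 = 0b1000111101
  top 2 bits -> l1_idx = 2
  next 3 bits -> l2_idx = 1
  bottom 5 bits -> offset = 29

Answer: 2 1 29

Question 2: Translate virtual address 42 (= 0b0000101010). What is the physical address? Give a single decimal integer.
vaddr = 42 = 0b0000101010
Split: l1_idx=0, l2_idx=1, offset=10
L1[0] = 0
L2[0][1] = 56
paddr = 56 * 32 + 10 = 1802

Answer: 1802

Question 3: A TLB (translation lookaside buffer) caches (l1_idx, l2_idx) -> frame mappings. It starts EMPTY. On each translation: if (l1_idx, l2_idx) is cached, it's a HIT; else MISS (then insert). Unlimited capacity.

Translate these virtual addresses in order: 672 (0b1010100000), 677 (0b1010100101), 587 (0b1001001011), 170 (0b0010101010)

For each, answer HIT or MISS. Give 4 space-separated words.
Answer: MISS HIT MISS MISS

Derivation:
vaddr=672: (2,5) not in TLB -> MISS, insert
vaddr=677: (2,5) in TLB -> HIT
vaddr=587: (2,2) not in TLB -> MISS, insert
vaddr=170: (0,5) not in TLB -> MISS, insert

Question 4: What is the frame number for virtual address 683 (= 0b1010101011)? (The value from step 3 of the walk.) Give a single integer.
vaddr = 683: l1_idx=2, l2_idx=5
L1[2] = 1; L2[1][5] = 61

Answer: 61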